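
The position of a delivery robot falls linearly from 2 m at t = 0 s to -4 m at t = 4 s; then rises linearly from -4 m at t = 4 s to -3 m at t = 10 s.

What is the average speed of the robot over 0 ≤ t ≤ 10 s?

Average speed = (total path length)/(elapsed time); on a piecewise-linear x-t graph the path length is Σ|Δx|.
0–4 s: |Δx| = |-4 − 2| = 6 m
4–10 s: |Δx| = |-3 − -4| = 1 m
Total path = 7 m; average speed = 7/10 = 0.7 m/s.

0.7 m/s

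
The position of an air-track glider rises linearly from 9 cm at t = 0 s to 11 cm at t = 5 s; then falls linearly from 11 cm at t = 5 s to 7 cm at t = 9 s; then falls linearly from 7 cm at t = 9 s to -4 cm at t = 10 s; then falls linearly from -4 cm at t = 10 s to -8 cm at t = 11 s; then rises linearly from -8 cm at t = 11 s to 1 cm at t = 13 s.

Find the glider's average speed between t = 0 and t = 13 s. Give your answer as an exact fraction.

30/13 cm/s

Average speed = (total path length)/(elapsed time); on a piecewise-linear x-t graph the path length is Σ|Δx|.
0–5 s: |Δx| = |11 − 9| = 2 cm
5–9 s: |Δx| = |7 − 11| = 4 cm
9–10 s: |Δx| = |-4 − 7| = 11 cm
10–11 s: |Δx| = |-8 − -4| = 4 cm
11–13 s: |Δx| = |1 − -8| = 9 cm
Total path = 30 cm; average speed = 30/13 = 30/13 cm/s.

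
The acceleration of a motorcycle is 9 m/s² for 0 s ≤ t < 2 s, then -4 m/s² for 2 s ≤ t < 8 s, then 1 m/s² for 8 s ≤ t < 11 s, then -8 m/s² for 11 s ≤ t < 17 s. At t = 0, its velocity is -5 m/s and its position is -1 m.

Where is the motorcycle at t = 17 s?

On each constant-a segment, Δv = aΔt and Δx = v₀Δt + ½aΔt²; chain segment to segment.
0–2 s: v starts -5 m/s; Δx = -5·2 + ½·9·2² = 8 m; v ends 13 m/s.
2–8 s: v starts 13 m/s; Δx = 13·6 + ½·-4·6² = 6 m; v ends -11 m/s.
8–11 s: v starts -11 m/s; Δx = -11·3 + ½·1·3² = -28.5 m; v ends -8 m/s.
11–17 s: v starts -8 m/s; Δx = -8·6 + ½·-8·6² = -192 m; v ends -56 m/s.
x(17) = -1 + Σ Δx = -207.5 m.

-207.5 m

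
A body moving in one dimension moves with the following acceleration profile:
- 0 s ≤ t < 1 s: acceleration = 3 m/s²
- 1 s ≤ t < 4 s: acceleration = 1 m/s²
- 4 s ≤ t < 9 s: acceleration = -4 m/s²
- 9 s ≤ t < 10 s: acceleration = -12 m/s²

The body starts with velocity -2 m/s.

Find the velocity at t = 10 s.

-28 m/s

Δv equals the area under the a-t graph; then v = v₀ + Δv.
0–1 s: 3 × 1 = 3 m/s
1–4 s: 1 × 3 = 3 m/s
4–9 s: -4 × 5 = -20 m/s
9–10 s: -12 × 1 = -12 m/s
Δv = -26 m/s, so v(10) = -2 + (-26) = -28 m/s.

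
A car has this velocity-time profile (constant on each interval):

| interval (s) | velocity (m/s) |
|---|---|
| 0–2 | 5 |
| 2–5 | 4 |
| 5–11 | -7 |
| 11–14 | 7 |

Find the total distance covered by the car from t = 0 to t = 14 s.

85 m

Distance (not displacement) is the total path length: add the absolute areas under v-t.
0–2 s: |5| × 2 = 10 m
2–5 s: |4| × 3 = 12 m
5–11 s: |-7| × 6 = 42 m
11–14 s: |7| × 3 = 21 m
Total distance = 85 m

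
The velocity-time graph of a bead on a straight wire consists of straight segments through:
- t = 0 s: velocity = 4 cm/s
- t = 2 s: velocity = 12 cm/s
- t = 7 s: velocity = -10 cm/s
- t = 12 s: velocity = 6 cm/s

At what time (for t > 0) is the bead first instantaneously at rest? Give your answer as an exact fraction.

t = 52/11 s

v changes sign on 2–7 s (from 12 to -10); the graph is linear there, so v = 0 at t = 2 + (-12)·(7 − 2)/(-10 − 12) = 52/11 s.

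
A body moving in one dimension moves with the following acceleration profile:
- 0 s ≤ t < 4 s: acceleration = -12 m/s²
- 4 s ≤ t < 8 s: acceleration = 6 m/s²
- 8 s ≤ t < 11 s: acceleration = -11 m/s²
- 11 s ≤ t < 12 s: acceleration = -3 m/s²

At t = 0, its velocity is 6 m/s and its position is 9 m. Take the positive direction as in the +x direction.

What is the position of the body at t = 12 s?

On each constant-a segment, Δv = aΔt and Δx = v₀Δt + ½aΔt²; chain segment to segment.
0–4 s: v starts 6 m/s; Δx = 6·4 + ½·-12·4² = -72 m; v ends -42 m/s.
4–8 s: v starts -42 m/s; Δx = -42·4 + ½·6·4² = -120 m; v ends -18 m/s.
8–11 s: v starts -18 m/s; Δx = -18·3 + ½·-11·3² = -103.5 m; v ends -51 m/s.
11–12 s: v starts -51 m/s; Δx = -51·1 + ½·-3·1² = -52.5 m; v ends -54 m/s.
x(12) = 9 + Σ Δx = -339 m.

-339 m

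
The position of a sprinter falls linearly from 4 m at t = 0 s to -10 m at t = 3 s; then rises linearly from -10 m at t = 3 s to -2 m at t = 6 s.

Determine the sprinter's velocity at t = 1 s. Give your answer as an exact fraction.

-14/3 m/s

Velocity is the slope of the x-t graph on 0–3 s: (-10 − 4)/(3 − 0) = -14/3 m/s.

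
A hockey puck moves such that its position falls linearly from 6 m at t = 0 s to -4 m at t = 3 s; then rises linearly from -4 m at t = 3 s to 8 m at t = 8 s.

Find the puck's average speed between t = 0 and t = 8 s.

2.75 m/s

Average speed = (total path length)/(elapsed time); on a piecewise-linear x-t graph the path length is Σ|Δx|.
0–3 s: |Δx| = |-4 − 6| = 10 m
3–8 s: |Δx| = |8 − -4| = 12 m
Total path = 22 m; average speed = 22/8 = 2.75 m/s.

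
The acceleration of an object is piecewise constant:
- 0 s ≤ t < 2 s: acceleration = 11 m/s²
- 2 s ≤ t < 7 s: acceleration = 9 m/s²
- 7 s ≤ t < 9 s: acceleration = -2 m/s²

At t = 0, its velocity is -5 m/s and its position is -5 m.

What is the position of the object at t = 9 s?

324.5 m

On each constant-a segment, Δv = aΔt and Δx = v₀Δt + ½aΔt²; chain segment to segment.
0–2 s: v starts -5 m/s; Δx = -5·2 + ½·11·2² = 12 m; v ends 17 m/s.
2–7 s: v starts 17 m/s; Δx = 17·5 + ½·9·5² = 197.5 m; v ends 62 m/s.
7–9 s: v starts 62 m/s; Δx = 62·2 + ½·-2·2² = 120 m; v ends 58 m/s.
x(9) = -5 + Σ Δx = 324.5 m.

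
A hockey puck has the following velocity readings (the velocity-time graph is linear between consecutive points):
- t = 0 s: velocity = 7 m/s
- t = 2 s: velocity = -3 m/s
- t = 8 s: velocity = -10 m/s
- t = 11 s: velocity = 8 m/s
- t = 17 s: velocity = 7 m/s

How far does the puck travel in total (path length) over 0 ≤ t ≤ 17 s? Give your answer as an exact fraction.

1552/15 m

Distance (not displacement) is the total path length: add the absolute areas under v-t.
0–2 s: v = 0 at t = 1.4 s; triangle areas 4.9 + 0.9 = 5.8 m
2–8 s: |½(-3 + -10)(6)| = 39 m
8–11 s: v = 0 at t = 29/3 s; triangle areas 25/3 + 16/3 = 41/3 m
11–17 s: |½(8 + 7)(6)| = 45 m
Total distance = 1552/15 m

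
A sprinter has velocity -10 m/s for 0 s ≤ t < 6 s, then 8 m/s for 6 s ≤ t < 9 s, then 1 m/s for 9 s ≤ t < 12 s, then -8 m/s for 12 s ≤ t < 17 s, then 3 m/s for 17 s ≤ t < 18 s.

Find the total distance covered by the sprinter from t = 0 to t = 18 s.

130 m

Distance (not displacement) is the total path length: add the absolute areas under v-t.
0–6 s: |-10| × 6 = 60 m
6–9 s: |8| × 3 = 24 m
9–12 s: |1| × 3 = 3 m
12–17 s: |-8| × 5 = 40 m
17–18 s: |3| × 1 = 3 m
Total distance = 130 m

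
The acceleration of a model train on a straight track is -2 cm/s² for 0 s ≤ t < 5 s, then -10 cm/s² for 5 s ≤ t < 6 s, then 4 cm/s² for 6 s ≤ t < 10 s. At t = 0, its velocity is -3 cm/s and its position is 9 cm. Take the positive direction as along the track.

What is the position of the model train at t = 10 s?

-109 cm

On each constant-a segment, Δv = aΔt and Δx = v₀Δt + ½aΔt²; chain segment to segment.
0–5 s: v starts -3 cm/s; Δx = -3·5 + ½·-2·5² = -40 cm; v ends -13 cm/s.
5–6 s: v starts -13 cm/s; Δx = -13·1 + ½·-10·1² = -18 cm; v ends -23 cm/s.
6–10 s: v starts -23 cm/s; Δx = -23·4 + ½·4·4² = -60 cm; v ends -7 cm/s.
x(10) = 9 + Σ Δx = -109 cm.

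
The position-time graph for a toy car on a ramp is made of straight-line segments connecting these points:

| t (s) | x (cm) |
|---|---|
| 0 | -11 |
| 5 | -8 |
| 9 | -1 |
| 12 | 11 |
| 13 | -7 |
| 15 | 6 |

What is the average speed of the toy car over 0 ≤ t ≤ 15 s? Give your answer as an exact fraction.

Average speed = (total path length)/(elapsed time); on a piecewise-linear x-t graph the path length is Σ|Δx|.
0–5 s: |Δx| = |-8 − -11| = 3 cm
5–9 s: |Δx| = |-1 − -8| = 7 cm
9–12 s: |Δx| = |11 − -1| = 12 cm
12–13 s: |Δx| = |-7 − 11| = 18 cm
13–15 s: |Δx| = |6 − -7| = 13 cm
Total path = 53 cm; average speed = 53/15 = 53/15 cm/s.

53/15 cm/s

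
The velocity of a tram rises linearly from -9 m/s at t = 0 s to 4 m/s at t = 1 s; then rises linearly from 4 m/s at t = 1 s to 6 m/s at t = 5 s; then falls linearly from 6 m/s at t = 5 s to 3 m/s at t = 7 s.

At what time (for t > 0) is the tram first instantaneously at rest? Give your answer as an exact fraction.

v changes sign on 0–1 s (from -9 to 4); the graph is linear there, so v = 0 at t = 0 + (9)·(1 − 0)/(4 − -9) = 9/13 s.

t = 9/13 s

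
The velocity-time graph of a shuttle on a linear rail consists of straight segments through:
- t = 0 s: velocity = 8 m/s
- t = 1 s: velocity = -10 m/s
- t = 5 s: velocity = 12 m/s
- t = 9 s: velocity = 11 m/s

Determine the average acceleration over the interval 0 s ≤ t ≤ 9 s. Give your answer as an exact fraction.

1/3 m/s²

Average acceleration = Δv/Δt = (11 − 8)/(9 − 0) = 1/3 m/s².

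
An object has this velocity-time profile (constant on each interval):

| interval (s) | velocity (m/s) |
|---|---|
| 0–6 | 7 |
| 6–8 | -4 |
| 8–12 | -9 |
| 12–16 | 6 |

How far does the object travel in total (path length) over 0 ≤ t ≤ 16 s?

110 m

Total distance travelled is ∫|v| dt — sum the magnitudes of each area piece.
0–6 s: |7| × 6 = 42 m
6–8 s: |-4| × 2 = 8 m
8–12 s: |-9| × 4 = 36 m
12–16 s: |6| × 4 = 24 m
Total distance = 110 m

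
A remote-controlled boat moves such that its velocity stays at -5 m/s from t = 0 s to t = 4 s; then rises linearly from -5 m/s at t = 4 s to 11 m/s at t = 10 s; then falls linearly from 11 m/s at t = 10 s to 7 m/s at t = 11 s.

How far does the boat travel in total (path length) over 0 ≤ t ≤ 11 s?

Distance (not displacement) is the total path length: add the absolute areas under v-t.
0–4 s: |-5| × 4 = 20 m
4–10 s: v = 0 at t = 5.875 s; triangle areas 4.6875 + 22.6875 = 27.375 m
10–11 s: |½(11 + 7)(1)| = 9 m
Total distance = 56.375 m

56.375 m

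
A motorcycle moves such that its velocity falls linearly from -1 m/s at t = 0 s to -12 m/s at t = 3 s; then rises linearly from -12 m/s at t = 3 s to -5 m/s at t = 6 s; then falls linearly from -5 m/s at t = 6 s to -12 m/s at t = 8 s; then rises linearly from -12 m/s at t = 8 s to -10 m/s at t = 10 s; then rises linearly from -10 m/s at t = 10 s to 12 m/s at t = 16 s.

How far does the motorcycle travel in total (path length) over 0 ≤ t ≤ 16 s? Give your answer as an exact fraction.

Distance (not displacement) is the total path length: add the absolute areas under v-t.
0–3 s: |½(-1 + -12)(3)| = 19.5 m
3–6 s: |½(-12 + -5)(3)| = 25.5 m
6–8 s: |½(-5 + -12)(2)| = 17 m
8–10 s: |½(-12 + -10)(2)| = 22 m
10–16 s: v = 0 at t = 140/11 s; triangle areas 150/11 + 216/11 = 366/11 m
Total distance = 1290/11 m

1290/11 m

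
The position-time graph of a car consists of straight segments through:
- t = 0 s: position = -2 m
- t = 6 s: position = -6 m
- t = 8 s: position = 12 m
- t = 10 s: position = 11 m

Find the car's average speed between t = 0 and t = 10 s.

2.3 m/s

Average speed = (total path length)/(elapsed time); on a piecewise-linear x-t graph the path length is Σ|Δx|.
0–6 s: |Δx| = |-6 − -2| = 4 m
6–8 s: |Δx| = |12 − -6| = 18 m
8–10 s: |Δx| = |11 − 12| = 1 m
Total path = 23 m; average speed = 23/10 = 2.3 m/s.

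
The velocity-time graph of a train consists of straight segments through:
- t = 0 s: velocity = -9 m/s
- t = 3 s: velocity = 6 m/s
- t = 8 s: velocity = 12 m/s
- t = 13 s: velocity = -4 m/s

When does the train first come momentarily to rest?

v changes sign on 0–3 s (from -9 to 6); the graph is linear there, so v = 0 at t = 0 + (9)·(3 − 0)/(6 − -9) = 1.8 s.

t = 1.8 s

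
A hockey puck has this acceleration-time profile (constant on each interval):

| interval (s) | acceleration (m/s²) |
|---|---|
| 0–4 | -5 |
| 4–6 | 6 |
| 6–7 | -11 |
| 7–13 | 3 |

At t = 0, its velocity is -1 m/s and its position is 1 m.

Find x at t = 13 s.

-153.5 m

On each constant-a segment, Δv = aΔt and Δx = v₀Δt + ½aΔt²; chain segment to segment.
0–4 s: v starts -1 m/s; Δx = -1·4 + ½·-5·4² = -44 m; v ends -21 m/s.
4–6 s: v starts -21 m/s; Δx = -21·2 + ½·6·2² = -30 m; v ends -9 m/s.
6–7 s: v starts -9 m/s; Δx = -9·1 + ½·-11·1² = -14.5 m; v ends -20 m/s.
7–13 s: v starts -20 m/s; Δx = -20·6 + ½·3·6² = -66 m; v ends -2 m/s.
x(13) = 1 + Σ Δx = -153.5 m.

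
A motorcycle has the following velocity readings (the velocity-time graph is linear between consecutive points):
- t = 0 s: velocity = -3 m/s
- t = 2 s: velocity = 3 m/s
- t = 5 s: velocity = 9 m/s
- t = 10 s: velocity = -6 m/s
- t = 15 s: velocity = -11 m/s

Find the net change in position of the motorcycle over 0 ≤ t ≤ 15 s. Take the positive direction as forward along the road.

-17 m

Net displacement equals the area under the velocity-time graph (areas below the axis count negative).
0–2 s: ½(-3 + 3)(2) = 0 m
2–5 s: ½(3 + 9)(3) = 18 m
5–10 s: ½(9 + -6)(5) = 7.5 m
10–15 s: ½(-6 + -11)(5) = -42.5 m
Net displacement = -17 m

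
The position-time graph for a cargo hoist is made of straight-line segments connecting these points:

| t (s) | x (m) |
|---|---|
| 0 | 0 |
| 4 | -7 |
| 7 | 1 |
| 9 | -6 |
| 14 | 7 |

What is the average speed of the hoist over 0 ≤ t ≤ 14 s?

2.5 m/s

Average speed = (total path length)/(elapsed time); on a piecewise-linear x-t graph the path length is Σ|Δx|.
0–4 s: |Δx| = |-7 − 0| = 7 m
4–7 s: |Δx| = |1 − -7| = 8 m
7–9 s: |Δx| = |-6 − 1| = 7 m
9–14 s: |Δx| = |7 − -6| = 13 m
Total path = 35 m; average speed = 35/14 = 2.5 m/s.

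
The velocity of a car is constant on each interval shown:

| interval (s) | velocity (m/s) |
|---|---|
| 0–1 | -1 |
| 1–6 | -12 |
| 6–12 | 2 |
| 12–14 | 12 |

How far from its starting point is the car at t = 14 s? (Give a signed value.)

-25 m

Net displacement equals the area under the velocity-time graph (areas below the axis count negative).
0–1 s: -1 × 1 = -1 m
1–6 s: -12 × 5 = -60 m
6–12 s: 2 × 6 = 12 m
12–14 s: 12 × 2 = 24 m
Net displacement = -25 m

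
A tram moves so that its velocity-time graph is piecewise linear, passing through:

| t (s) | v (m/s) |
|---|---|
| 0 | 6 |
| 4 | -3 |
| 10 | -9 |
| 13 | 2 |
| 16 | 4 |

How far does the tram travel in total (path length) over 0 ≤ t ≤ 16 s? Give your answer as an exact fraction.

Total distance travelled is ∫|v| dt — sum the magnitudes of each area piece.
0–4 s: v = 0 at t = 8/3 s; triangle areas 8 + 2 = 10 m
4–10 s: |½(-3 + -9)(6)| = 36 m
10–13 s: v = 0 at t = 137/11 s; triangle areas 243/22 + 6/11 = 255/22 m
13–16 s: |½(2 + 4)(3)| = 9 m
Total distance = 1465/22 m

1465/22 m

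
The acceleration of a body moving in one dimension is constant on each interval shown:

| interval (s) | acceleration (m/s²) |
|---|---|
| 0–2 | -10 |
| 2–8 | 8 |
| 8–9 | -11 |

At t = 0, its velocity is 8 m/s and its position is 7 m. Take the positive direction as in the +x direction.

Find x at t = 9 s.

On each constant-a segment, Δv = aΔt and Δx = v₀Δt + ½aΔt²; chain segment to segment.
0–2 s: v starts 8 m/s; Δx = 8·2 + ½·-10·2² = -4 m; v ends -12 m/s.
2–8 s: v starts -12 m/s; Δx = -12·6 + ½·8·6² = 72 m; v ends 36 m/s.
8–9 s: v starts 36 m/s; Δx = 36·1 + ½·-11·1² = 30.5 m; v ends 25 m/s.
x(9) = 7 + Σ Δx = 105.5 m.

105.5 m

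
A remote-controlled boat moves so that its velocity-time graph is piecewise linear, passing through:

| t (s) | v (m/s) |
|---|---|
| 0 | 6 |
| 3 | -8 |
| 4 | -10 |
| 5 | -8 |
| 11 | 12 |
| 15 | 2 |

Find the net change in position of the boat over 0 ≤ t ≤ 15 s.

Net displacement equals the area under the velocity-time graph (areas below the axis count negative).
0–3 s: ½(6 + -8)(3) = -3 m
3–4 s: ½(-8 + -10)(1) = -9 m
4–5 s: ½(-10 + -8)(1) = -9 m
5–11 s: ½(-8 + 12)(6) = 12 m
11–15 s: ½(12 + 2)(4) = 28 m
Net displacement = 19 m

19 m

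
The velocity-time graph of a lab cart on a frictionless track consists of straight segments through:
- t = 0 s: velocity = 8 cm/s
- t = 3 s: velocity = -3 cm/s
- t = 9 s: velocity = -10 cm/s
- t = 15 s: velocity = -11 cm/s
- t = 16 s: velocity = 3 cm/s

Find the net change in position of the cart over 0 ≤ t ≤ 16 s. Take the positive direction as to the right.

Net displacement equals the area under the velocity-time graph (areas below the axis count negative).
0–3 s: ½(8 + -3)(3) = 7.5 cm
3–9 s: ½(-3 + -10)(6) = -39 cm
9–15 s: ½(-10 + -11)(6) = -63 cm
15–16 s: ½(-11 + 3)(1) = -4 cm
Net displacement = -98.5 cm

-98.5 cm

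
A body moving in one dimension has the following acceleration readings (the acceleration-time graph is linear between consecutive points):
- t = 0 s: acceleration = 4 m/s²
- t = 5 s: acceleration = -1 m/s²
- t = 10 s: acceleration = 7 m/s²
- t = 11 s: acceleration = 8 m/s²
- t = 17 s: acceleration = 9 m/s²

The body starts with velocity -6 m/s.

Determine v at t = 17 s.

Δv equals the area under the a-t graph; then v = v₀ + Δv.
0–5 s: ½(4 + -1)(5) = 7.5 m/s
5–10 s: ½(-1 + 7)(5) = 15 m/s
10–11 s: ½(7 + 8)(1) = 7.5 m/s
11–17 s: ½(8 + 9)(6) = 51 m/s
Δv = 81 m/s, so v(17) = -6 + (81) = 75 m/s.

75 m/s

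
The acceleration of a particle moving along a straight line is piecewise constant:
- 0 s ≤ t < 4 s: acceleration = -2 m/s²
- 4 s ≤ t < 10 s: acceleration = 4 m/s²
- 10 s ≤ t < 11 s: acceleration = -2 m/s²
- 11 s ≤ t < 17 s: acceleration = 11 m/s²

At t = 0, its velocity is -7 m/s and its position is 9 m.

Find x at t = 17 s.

On each constant-a segment, Δv = aΔt and Δx = v₀Δt + ½aΔt²; chain segment to segment.
0–4 s: v starts -7 m/s; Δx = -7·4 + ½·-2·4² = -44 m; v ends -15 m/s.
4–10 s: v starts -15 m/s; Δx = -15·6 + ½·4·6² = -18 m; v ends 9 m/s.
10–11 s: v starts 9 m/s; Δx = 9·1 + ½·-2·1² = 8 m; v ends 7 m/s.
11–17 s: v starts 7 m/s; Δx = 7·6 + ½·11·6² = 240 m; v ends 73 m/s.
x(17) = 9 + Σ Δx = 195 m.

195 m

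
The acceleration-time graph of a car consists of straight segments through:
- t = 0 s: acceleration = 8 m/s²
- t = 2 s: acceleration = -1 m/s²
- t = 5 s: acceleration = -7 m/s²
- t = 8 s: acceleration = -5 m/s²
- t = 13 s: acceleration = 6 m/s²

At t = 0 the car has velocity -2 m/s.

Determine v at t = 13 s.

-22.5 m/s

Δv equals the area under the a-t graph; then v = v₀ + Δv.
0–2 s: ½(8 + -1)(2) = 7 m/s
2–5 s: ½(-1 + -7)(3) = -12 m/s
5–8 s: ½(-7 + -5)(3) = -18 m/s
8–13 s: ½(-5 + 6)(5) = 2.5 m/s
Δv = -20.5 m/s, so v(13) = -2 + (-20.5) = -22.5 m/s.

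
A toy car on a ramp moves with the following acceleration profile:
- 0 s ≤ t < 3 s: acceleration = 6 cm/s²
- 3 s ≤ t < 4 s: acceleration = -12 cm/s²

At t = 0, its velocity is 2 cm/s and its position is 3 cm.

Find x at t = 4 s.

On each constant-a segment, Δv = aΔt and Δx = v₀Δt + ½aΔt²; chain segment to segment.
0–3 s: v starts 2 cm/s; Δx = 2·3 + ½·6·3² = 33 cm; v ends 20 cm/s.
3–4 s: v starts 20 cm/s; Δx = 20·1 + ½·-12·1² = 14 cm; v ends 8 cm/s.
x(4) = 3 + Σ Δx = 50 cm.

50 cm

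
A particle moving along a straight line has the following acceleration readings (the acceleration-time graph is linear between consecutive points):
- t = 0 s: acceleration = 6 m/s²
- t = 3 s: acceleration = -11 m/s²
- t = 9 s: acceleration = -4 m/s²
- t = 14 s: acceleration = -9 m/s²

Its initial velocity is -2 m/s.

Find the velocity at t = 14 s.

-87 m/s

Δv equals the area under the a-t graph; then v = v₀ + Δv.
0–3 s: ½(6 + -11)(3) = -7.5 m/s
3–9 s: ½(-11 + -4)(6) = -45 m/s
9–14 s: ½(-4 + -9)(5) = -32.5 m/s
Δv = -85 m/s, so v(14) = -2 + (-85) = -87 m/s.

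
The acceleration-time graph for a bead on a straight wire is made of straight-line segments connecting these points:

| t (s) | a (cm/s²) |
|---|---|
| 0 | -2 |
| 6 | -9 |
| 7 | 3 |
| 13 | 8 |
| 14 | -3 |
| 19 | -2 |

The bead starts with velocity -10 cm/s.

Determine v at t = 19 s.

Δv equals the area under the a-t graph; then v = v₀ + Δv.
0–6 s: ½(-2 + -9)(6) = -33 cm/s
6–7 s: ½(-9 + 3)(1) = -3 cm/s
7–13 s: ½(3 + 8)(6) = 33 cm/s
13–14 s: ½(8 + -3)(1) = 2.5 cm/s
14–19 s: ½(-3 + -2)(5) = -12.5 cm/s
Δv = -13 cm/s, so v(19) = -10 + (-13) = -23 cm/s.

-23 cm/s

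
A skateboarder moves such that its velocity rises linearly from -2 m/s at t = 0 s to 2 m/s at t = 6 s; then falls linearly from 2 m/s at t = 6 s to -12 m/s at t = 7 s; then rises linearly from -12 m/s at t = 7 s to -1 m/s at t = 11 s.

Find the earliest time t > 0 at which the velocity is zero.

v changes sign on 0–6 s (from -2 to 2); the graph is linear there, so v = 0 at t = 0 + (2)·(6 − 0)/(2 − -2) = 3 s.

t = 3 s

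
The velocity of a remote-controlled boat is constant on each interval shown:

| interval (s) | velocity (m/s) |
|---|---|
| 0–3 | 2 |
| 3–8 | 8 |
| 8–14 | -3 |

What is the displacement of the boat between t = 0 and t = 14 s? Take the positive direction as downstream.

Displacement is the signed area under the v-t curve.
0–3 s: 2 × 3 = 6 m
3–8 s: 8 × 5 = 40 m
8–14 s: -3 × 6 = -18 m
Net displacement = 28 m

28 m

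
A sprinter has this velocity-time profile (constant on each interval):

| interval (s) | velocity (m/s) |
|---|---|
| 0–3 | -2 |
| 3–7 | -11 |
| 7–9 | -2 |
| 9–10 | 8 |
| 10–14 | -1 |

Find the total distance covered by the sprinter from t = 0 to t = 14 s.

Total distance travelled is ∫|v| dt — sum the magnitudes of each area piece.
0–3 s: |-2| × 3 = 6 m
3–7 s: |-11| × 4 = 44 m
7–9 s: |-2| × 2 = 4 m
9–10 s: |8| × 1 = 8 m
10–14 s: |-1| × 4 = 4 m
Total distance = 66 m

66 m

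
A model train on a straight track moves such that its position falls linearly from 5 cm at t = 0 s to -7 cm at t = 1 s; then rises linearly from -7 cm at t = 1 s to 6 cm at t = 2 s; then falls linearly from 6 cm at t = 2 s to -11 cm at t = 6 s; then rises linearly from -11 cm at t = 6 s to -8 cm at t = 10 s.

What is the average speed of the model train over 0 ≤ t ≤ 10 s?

4.5 cm/s

Average speed = (total path length)/(elapsed time); on a piecewise-linear x-t graph the path length is Σ|Δx|.
0–1 s: |Δx| = |-7 − 5| = 12 cm
1–2 s: |Δx| = |6 − -7| = 13 cm
2–6 s: |Δx| = |-11 − 6| = 17 cm
6–10 s: |Δx| = |-8 − -11| = 3 cm
Total path = 45 cm; average speed = 45/10 = 4.5 cm/s.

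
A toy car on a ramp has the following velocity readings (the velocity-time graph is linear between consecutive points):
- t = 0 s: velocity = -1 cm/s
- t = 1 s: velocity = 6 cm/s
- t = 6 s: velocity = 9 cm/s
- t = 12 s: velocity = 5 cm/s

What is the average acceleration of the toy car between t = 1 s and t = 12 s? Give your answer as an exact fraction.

Average acceleration = Δv/Δt = (5 − 6)/(12 − 1) = -1/11 cm/s².

-1/11 cm/s²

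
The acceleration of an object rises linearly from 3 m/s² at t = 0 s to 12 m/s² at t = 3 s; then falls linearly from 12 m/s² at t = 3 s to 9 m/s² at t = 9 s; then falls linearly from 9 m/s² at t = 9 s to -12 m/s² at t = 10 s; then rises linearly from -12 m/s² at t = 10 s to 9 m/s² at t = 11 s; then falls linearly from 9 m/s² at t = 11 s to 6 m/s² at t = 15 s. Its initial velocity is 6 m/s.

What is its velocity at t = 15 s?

118.5 m/s

Δv equals the area under the a-t graph; then v = v₀ + Δv.
0–3 s: ½(3 + 12)(3) = 22.5 m/s
3–9 s: ½(12 + 9)(6) = 63 m/s
9–10 s: ½(9 + -12)(1) = -1.5 m/s
10–11 s: ½(-12 + 9)(1) = -1.5 m/s
11–15 s: ½(9 + 6)(4) = 30 m/s
Δv = 112.5 m/s, so v(15) = 6 + (112.5) = 118.5 m/s.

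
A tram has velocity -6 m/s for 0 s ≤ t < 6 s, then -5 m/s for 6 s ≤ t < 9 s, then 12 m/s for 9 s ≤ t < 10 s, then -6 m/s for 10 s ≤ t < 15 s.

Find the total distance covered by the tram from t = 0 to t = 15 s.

Distance (not displacement) is the total path length: add the absolute areas under v-t.
0–6 s: |-6| × 6 = 36 m
6–9 s: |-5| × 3 = 15 m
9–10 s: |12| × 1 = 12 m
10–15 s: |-6| × 5 = 30 m
Total distance = 93 m

93 m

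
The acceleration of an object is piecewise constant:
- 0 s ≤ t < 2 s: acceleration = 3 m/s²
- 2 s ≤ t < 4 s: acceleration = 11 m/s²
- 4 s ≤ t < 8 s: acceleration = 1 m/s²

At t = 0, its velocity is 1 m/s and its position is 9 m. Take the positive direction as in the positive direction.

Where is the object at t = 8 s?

On each constant-a segment, Δv = aΔt and Δx = v₀Δt + ½aΔt²; chain segment to segment.
0–2 s: v starts 1 m/s; Δx = 1·2 + ½·3·2² = 8 m; v ends 7 m/s.
2–4 s: v starts 7 m/s; Δx = 7·2 + ½·11·2² = 36 m; v ends 29 m/s.
4–8 s: v starts 29 m/s; Δx = 29·4 + ½·1·4² = 124 m; v ends 33 m/s.
x(8) = 9 + Σ Δx = 177 m.

177 m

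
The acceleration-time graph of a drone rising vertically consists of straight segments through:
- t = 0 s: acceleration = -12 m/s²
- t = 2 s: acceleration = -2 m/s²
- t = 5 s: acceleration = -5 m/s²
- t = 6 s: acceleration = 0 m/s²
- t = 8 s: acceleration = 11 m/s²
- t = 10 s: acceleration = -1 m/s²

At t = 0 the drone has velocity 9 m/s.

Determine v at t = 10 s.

Δv equals the area under the a-t graph; then v = v₀ + Δv.
0–2 s: ½(-12 + -2)(2) = -14 m/s
2–5 s: ½(-2 + -5)(3) = -10.5 m/s
5–6 s: ½(-5 + 0)(1) = -2.5 m/s
6–8 s: ½(0 + 11)(2) = 11 m/s
8–10 s: ½(11 + -1)(2) = 10 m/s
Δv = -6 m/s, so v(10) = 9 + (-6) = 3 m/s.

3 m/s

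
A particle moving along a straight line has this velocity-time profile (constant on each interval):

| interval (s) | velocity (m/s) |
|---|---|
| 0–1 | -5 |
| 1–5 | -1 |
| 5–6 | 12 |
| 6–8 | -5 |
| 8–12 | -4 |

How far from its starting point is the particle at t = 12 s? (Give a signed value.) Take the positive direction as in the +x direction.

-23 m

Displacement is the signed area under the v-t curve.
0–1 s: -5 × 1 = -5 m
1–5 s: -1 × 4 = -4 m
5–6 s: 12 × 1 = 12 m
6–8 s: -5 × 2 = -10 m
8–12 s: -4 × 4 = -16 m
Net displacement = -23 m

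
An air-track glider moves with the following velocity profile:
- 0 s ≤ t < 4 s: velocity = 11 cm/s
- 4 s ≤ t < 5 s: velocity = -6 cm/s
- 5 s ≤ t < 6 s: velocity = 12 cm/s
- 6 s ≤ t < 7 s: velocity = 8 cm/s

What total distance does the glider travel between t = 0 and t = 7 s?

Total distance travelled is ∫|v| dt — sum the magnitudes of each area piece.
0–4 s: |11| × 4 = 44 cm
4–5 s: |-6| × 1 = 6 cm
5–6 s: |12| × 1 = 12 cm
6–7 s: |8| × 1 = 8 cm
Total distance = 70 cm

70 cm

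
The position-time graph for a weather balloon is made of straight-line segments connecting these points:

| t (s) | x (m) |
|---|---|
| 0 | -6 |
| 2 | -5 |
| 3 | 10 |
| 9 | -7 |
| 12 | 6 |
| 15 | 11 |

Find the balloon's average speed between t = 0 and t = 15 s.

Average speed = (total path length)/(elapsed time); on a piecewise-linear x-t graph the path length is Σ|Δx|.
0–2 s: |Δx| = |-5 − -6| = 1 m
2–3 s: |Δx| = |10 − -5| = 15 m
3–9 s: |Δx| = |-7 − 10| = 17 m
9–12 s: |Δx| = |6 − -7| = 13 m
12–15 s: |Δx| = |11 − 6| = 5 m
Total path = 51 m; average speed = 51/15 = 3.4 m/s.

3.4 m/s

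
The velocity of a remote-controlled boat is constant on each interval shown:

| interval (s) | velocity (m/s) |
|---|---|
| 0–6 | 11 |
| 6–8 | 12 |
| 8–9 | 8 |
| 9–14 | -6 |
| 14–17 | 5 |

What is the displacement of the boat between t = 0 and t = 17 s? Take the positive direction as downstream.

83 m

Net displacement equals the area under the velocity-time graph (areas below the axis count negative).
0–6 s: 11 × 6 = 66 m
6–8 s: 12 × 2 = 24 m
8–9 s: 8 × 1 = 8 m
9–14 s: -6 × 5 = -30 m
14–17 s: 5 × 3 = 15 m
Net displacement = 83 m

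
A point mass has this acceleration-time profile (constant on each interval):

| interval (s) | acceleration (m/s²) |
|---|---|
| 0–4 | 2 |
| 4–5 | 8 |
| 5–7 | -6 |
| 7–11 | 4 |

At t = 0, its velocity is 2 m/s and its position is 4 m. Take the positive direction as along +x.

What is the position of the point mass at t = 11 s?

On each constant-a segment, Δv = aΔt and Δx = v₀Δt + ½aΔt²; chain segment to segment.
0–4 s: v starts 2 m/s; Δx = 2·4 + ½·2·4² = 24 m; v ends 10 m/s.
4–5 s: v starts 10 m/s; Δx = 10·1 + ½·8·1² = 14 m; v ends 18 m/s.
5–7 s: v starts 18 m/s; Δx = 18·2 + ½·-6·2² = 24 m; v ends 6 m/s.
7–11 s: v starts 6 m/s; Δx = 6·4 + ½·4·4² = 56 m; v ends 22 m/s.
x(11) = 4 + Σ Δx = 122 m.

122 m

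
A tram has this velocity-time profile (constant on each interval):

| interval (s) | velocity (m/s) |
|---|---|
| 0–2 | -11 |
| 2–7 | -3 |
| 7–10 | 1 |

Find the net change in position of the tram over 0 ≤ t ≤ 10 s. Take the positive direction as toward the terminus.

Net displacement equals the area under the velocity-time graph (areas below the axis count negative).
0–2 s: -11 × 2 = -22 m
2–7 s: -3 × 5 = -15 m
7–10 s: 1 × 3 = 3 m
Net displacement = -34 m

-34 m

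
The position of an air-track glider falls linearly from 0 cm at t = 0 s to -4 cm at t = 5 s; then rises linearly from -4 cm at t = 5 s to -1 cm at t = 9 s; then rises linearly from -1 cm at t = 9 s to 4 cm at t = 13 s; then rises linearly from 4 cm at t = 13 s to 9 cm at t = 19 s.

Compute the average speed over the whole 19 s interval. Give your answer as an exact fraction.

Average speed = (total path length)/(elapsed time); on a piecewise-linear x-t graph the path length is Σ|Δx|.
0–5 s: |Δx| = |-4 − 0| = 4 cm
5–9 s: |Δx| = |-1 − -4| = 3 cm
9–13 s: |Δx| = |4 − -1| = 5 cm
13–19 s: |Δx| = |9 − 4| = 5 cm
Total path = 17 cm; average speed = 17/19 = 17/19 cm/s.

17/19 cm/s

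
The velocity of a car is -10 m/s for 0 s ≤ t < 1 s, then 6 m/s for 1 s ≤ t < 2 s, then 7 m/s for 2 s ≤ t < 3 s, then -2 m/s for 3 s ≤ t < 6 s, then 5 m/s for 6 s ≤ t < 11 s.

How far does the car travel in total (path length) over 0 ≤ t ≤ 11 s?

Distance (not displacement) is the total path length: add the absolute areas under v-t.
0–1 s: |-10| × 1 = 10 m
1–2 s: |6| × 1 = 6 m
2–3 s: |7| × 1 = 7 m
3–6 s: |-2| × 3 = 6 m
6–11 s: |5| × 5 = 25 m
Total distance = 54 m

54 m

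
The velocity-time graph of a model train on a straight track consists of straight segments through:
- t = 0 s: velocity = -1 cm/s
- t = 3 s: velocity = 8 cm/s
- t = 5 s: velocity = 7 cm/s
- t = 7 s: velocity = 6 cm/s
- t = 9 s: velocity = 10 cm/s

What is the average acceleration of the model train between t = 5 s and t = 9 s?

Average acceleration = Δv/Δt = (10 − 7)/(9 − 5) = 0.75 cm/s².

0.75 cm/s²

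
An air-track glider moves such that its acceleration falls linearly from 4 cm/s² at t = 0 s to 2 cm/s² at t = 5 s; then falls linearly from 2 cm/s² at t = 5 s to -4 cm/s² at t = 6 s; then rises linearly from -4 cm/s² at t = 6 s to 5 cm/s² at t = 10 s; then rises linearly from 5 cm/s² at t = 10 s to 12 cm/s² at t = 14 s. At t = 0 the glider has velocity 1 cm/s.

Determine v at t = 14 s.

51 cm/s

Δv equals the area under the a-t graph; then v = v₀ + Δv.
0–5 s: ½(4 + 2)(5) = 15 cm/s
5–6 s: ½(2 + -4)(1) = -1 cm/s
6–10 s: ½(-4 + 5)(4) = 2 cm/s
10–14 s: ½(5 + 12)(4) = 34 cm/s
Δv = 50 cm/s, so v(14) = 1 + (50) = 51 cm/s.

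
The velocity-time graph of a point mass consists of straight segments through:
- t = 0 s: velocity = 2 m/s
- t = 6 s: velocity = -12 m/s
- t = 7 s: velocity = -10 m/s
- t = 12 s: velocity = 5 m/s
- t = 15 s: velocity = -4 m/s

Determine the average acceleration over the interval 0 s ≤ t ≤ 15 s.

-0.4 m/s²

Average acceleration = Δv/Δt = (-4 − 2)/(15 − 0) = -0.4 m/s².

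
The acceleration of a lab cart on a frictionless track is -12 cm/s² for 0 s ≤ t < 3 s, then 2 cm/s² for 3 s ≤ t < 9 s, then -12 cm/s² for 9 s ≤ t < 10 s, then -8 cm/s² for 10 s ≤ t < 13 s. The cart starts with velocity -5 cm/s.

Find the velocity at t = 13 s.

Δv equals the area under the a-t graph; then v = v₀ + Δv.
0–3 s: -12 × 3 = -36 cm/s
3–9 s: 2 × 6 = 12 cm/s
9–10 s: -12 × 1 = -12 cm/s
10–13 s: -8 × 3 = -24 cm/s
Δv = -60 cm/s, so v(13) = -5 + (-60) = -65 cm/s.

-65 cm/s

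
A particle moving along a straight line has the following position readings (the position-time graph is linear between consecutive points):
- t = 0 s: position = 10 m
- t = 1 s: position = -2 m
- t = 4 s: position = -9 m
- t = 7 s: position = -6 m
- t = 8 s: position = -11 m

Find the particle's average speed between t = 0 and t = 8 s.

3.375 m/s

Average speed = (total path length)/(elapsed time); on a piecewise-linear x-t graph the path length is Σ|Δx|.
0–1 s: |Δx| = |-2 − 10| = 12 m
1–4 s: |Δx| = |-9 − -2| = 7 m
4–7 s: |Δx| = |-6 − -9| = 3 m
7–8 s: |Δx| = |-11 − -6| = 5 m
Total path = 27 m; average speed = 27/8 = 3.375 m/s.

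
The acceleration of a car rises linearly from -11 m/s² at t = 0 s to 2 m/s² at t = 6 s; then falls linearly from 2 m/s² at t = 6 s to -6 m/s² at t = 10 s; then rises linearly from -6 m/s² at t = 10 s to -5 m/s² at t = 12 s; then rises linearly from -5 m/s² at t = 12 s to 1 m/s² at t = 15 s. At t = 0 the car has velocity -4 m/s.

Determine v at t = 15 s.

Δv equals the area under the a-t graph; then v = v₀ + Δv.
0–6 s: ½(-11 + 2)(6) = -27 m/s
6–10 s: ½(2 + -6)(4) = -8 m/s
10–12 s: ½(-6 + -5)(2) = -11 m/s
12–15 s: ½(-5 + 1)(3) = -6 m/s
Δv = -52 m/s, so v(15) = -4 + (-52) = -56 m/s.

-56 m/s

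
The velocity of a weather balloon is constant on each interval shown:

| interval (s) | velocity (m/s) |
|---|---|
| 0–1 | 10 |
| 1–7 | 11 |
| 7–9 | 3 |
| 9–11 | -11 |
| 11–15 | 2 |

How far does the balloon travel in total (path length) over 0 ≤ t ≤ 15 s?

112 m

Total distance travelled is ∫|v| dt — sum the magnitudes of each area piece.
0–1 s: |10| × 1 = 10 m
1–7 s: |11| × 6 = 66 m
7–9 s: |3| × 2 = 6 m
9–11 s: |-11| × 2 = 22 m
11–15 s: |2| × 4 = 8 m
Total distance = 112 m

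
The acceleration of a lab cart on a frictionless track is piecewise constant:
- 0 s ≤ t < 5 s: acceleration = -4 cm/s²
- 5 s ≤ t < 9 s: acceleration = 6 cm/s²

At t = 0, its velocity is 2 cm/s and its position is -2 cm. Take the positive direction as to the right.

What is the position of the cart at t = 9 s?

-66 cm

On each constant-a segment, Δv = aΔt and Δx = v₀Δt + ½aΔt²; chain segment to segment.
0–5 s: v starts 2 cm/s; Δx = 2·5 + ½·-4·5² = -40 cm; v ends -18 cm/s.
5–9 s: v starts -18 cm/s; Δx = -18·4 + ½·6·4² = -24 cm; v ends 6 cm/s.
x(9) = -2 + Σ Δx = -66 cm.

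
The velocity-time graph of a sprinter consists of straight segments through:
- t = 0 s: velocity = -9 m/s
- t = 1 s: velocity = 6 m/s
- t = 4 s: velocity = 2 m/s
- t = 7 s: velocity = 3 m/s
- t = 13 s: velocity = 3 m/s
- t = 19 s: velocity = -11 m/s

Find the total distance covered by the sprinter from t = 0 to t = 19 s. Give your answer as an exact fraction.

Total distance travelled is ∫|v| dt — sum the magnitudes of each area piece.
0–1 s: v = 0 at t = 0.6 s; triangle areas 2.7 + 1.2 = 3.9 m
1–4 s: |½(6 + 2)(3)| = 12 m
4–7 s: |½(2 + 3)(3)| = 7.5 m
7–13 s: |3| × 6 = 18 m
13–19 s: v = 0 at t = 100/7 s; triangle areas 27/14 + 363/14 = 195/7 m
Total distance = 2424/35 m

2424/35 m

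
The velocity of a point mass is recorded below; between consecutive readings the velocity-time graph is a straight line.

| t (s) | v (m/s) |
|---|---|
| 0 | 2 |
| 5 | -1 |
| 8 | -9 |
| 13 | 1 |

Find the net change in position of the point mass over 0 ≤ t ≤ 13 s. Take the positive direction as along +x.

Net displacement equals the area under the velocity-time graph (areas below the axis count negative).
0–5 s: ½(2 + -1)(5) = 2.5 m
5–8 s: ½(-1 + -9)(3) = -15 m
8–13 s: ½(-9 + 1)(5) = -20 m
Net displacement = -32.5 m

-32.5 m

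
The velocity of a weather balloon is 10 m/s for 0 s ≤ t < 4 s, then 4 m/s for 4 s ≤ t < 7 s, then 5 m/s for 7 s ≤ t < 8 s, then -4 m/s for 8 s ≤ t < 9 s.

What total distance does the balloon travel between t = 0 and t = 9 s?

61 m

Distance (not displacement) is the total path length: add the absolute areas under v-t.
0–4 s: |10| × 4 = 40 m
4–7 s: |4| × 3 = 12 m
7–8 s: |5| × 1 = 5 m
8–9 s: |-4| × 1 = 4 m
Total distance = 61 m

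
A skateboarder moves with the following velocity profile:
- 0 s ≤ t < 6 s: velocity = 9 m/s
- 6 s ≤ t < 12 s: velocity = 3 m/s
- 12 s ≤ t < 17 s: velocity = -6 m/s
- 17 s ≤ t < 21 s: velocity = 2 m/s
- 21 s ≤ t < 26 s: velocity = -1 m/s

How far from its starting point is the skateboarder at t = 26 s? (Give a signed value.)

Displacement is the signed area under the v-t curve.
0–6 s: 9 × 6 = 54 m
6–12 s: 3 × 6 = 18 m
12–17 s: -6 × 5 = -30 m
17–21 s: 2 × 4 = 8 m
21–26 s: -1 × 5 = -5 m
Net displacement = 45 m

45 m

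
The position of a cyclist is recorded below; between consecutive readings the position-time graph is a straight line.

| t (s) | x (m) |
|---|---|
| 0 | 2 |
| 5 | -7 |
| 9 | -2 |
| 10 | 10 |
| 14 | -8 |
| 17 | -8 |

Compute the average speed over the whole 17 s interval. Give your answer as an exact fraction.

44/17 m/s

Average speed = (total path length)/(elapsed time); on a piecewise-linear x-t graph the path length is Σ|Δx|.
0–5 s: |Δx| = |-7 − 2| = 9 m
5–9 s: |Δx| = |-2 − -7| = 5 m
9–10 s: |Δx| = |10 − -2| = 12 m
10–14 s: |Δx| = |-8 − 10| = 18 m
14–17 s: |Δx| = |-8 − -8| = 0 m
Total path = 44 m; average speed = 44/17 = 44/17 m/s.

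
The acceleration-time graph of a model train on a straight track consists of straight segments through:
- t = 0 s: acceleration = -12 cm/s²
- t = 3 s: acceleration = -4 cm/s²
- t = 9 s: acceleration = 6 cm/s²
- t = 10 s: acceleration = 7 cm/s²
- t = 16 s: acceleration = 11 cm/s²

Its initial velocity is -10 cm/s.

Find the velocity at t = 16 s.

32.5 cm/s

Δv equals the area under the a-t graph; then v = v₀ + Δv.
0–3 s: ½(-12 + -4)(3) = -24 cm/s
3–9 s: ½(-4 + 6)(6) = 6 cm/s
9–10 s: ½(6 + 7)(1) = 6.5 cm/s
10–16 s: ½(7 + 11)(6) = 54 cm/s
Δv = 42.5 cm/s, so v(16) = -10 + (42.5) = 32.5 cm/s.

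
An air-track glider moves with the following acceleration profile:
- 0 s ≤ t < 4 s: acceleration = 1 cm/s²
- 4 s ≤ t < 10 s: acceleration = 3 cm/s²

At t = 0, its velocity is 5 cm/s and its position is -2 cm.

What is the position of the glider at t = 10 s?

On each constant-a segment, Δv = aΔt and Δx = v₀Δt + ½aΔt²; chain segment to segment.
0–4 s: v starts 5 cm/s; Δx = 5·4 + ½·1·4² = 28 cm; v ends 9 cm/s.
4–10 s: v starts 9 cm/s; Δx = 9·6 + ½·3·6² = 108 cm; v ends 27 cm/s.
x(10) = -2 + Σ Δx = 134 cm.

134 cm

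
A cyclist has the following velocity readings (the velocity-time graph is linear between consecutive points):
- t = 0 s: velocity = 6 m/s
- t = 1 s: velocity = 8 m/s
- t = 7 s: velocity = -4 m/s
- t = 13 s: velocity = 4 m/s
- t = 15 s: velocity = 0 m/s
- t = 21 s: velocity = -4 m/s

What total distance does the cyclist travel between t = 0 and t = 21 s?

Distance (not displacement) is the total path length: add the absolute areas under v-t.
0–1 s: |½(6 + 8)(1)| = 7 m
1–7 s: v = 0 at t = 5 s; triangle areas 16 + 4 = 20 m
7–13 s: v = 0 at t = 10 s; triangle areas 6 + 6 = 12 m
13–15 s: |½(4 + 0)(2)| = 4 m
15–21 s: |½(0 + -4)(6)| = 12 m
Total distance = 55 m

55 m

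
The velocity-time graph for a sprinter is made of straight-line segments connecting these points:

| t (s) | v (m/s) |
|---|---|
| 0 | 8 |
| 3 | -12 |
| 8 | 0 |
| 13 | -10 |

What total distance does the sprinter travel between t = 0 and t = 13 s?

Distance (not displacement) is the total path length: add the absolute areas under v-t.
0–3 s: v = 0 at t = 1.2 s; triangle areas 4.8 + 10.8 = 15.6 m
3–8 s: |½(-12 + 0)(5)| = 30 m
8–13 s: |½(0 + -10)(5)| = 25 m
Total distance = 70.6 m

70.6 m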